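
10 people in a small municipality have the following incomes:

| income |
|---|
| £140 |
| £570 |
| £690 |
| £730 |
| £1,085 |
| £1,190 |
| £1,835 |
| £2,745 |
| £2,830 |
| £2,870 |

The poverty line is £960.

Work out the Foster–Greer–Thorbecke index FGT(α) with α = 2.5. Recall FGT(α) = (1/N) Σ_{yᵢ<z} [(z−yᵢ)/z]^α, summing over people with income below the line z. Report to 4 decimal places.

0.0850

Below z: £140, £570, £690, £730 (q = 4 of N = 10).
Gap ratios (z−y)/z: (960−140)/960 = 0.8542; (960−570)/960 = 0.4062; (960−690)/960 = 0.2812; (960−730)/960 = 0.2396.
Raised to α = 2.5: 0.67431; 0.10519; 0.04195; 0.02810.
Sum = 0.849543; FGT(2.5) = 0.849543 / 10 = 0.0850.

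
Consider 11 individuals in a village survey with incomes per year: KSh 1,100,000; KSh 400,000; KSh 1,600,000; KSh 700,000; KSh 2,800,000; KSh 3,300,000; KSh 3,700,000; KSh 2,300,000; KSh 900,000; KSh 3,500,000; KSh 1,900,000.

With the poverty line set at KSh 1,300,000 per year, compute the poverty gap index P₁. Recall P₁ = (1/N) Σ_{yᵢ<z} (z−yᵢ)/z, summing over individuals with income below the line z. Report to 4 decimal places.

0.1469

Below z: KSh 400,000, KSh 700,000, KSh 900,000, KSh 1,100,000 (q = 4 of N = 11).
Relative gaps: (1300000−400000)/1300000 = 0.6923; (1300000−700000)/1300000 = 0.4615; (1300000−900000)/1300000 = 0.3077; (1300000−1100000)/1300000 = 0.1538.
Σ = 1.615385. Dividing by the full population N = 11 gives P₁ = 0.1469.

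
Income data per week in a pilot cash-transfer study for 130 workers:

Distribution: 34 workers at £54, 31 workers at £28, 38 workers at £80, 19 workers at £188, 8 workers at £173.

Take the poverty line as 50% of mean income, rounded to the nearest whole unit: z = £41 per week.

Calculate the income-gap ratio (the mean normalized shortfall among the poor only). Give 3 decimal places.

Below z: 31×£28 (q = 31 of N = 130).
Relative gaps: 0.3171 (×31); sum = 9.829268.
The income-gap ratio divides by q (the poor only): 9.829268 / 31 = 0.317.

0.317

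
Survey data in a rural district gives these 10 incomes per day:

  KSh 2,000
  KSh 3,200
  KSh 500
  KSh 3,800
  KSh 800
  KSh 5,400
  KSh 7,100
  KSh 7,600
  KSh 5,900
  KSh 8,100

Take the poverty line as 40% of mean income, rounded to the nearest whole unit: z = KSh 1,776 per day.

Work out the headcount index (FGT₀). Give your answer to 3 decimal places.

2 of the 10 individuals have income below KSh 1,776.
H = 2/10 = 0.200.

0.200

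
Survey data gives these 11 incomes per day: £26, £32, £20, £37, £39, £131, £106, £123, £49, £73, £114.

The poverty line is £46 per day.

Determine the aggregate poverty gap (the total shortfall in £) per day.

£76

Below the line: £20, £26, £32, £37, £39 (q = 5 of N = 11).
Individual gaps: 46−20 = 26; 46−26 = 20; 46−32 = 14; 46−37 = 9; 46−39 = 7.
Aggregate gap = £76.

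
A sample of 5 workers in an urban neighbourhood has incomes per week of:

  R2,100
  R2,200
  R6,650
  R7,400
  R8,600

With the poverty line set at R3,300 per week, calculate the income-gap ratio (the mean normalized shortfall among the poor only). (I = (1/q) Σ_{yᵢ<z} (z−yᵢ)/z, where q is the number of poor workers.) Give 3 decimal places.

Below the line: R2,100, R2,200 (q = 2 of N = 5).
Relative gaps: 0.3636, 0.3333; sum = 0.696970.
The income-gap ratio divides by q (the poor only): 0.696970 / 2 = 0.348.

0.348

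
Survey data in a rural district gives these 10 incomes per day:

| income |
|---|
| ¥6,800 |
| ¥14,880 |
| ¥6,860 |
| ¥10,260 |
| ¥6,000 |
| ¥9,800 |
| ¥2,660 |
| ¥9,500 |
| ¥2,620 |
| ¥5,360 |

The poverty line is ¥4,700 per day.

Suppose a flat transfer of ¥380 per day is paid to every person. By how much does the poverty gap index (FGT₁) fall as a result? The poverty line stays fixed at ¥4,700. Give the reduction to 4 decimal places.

Before: below the line — ¥2,620, ¥2,660; poverty gap index (FGT₁) = 0.087660.
After the ¥380 transfer: below the line — ¥3,000, ¥3,040; poverty gap index (FGT₁) = 0.071489.
Reduction = 0.087660 − 0.071489 = 0.0162.

0.0162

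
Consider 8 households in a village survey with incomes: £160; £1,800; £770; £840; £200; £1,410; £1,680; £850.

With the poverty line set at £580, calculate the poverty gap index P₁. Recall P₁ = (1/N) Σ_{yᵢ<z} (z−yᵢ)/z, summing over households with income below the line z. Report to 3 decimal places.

Poor units: £160, £200 (q = 2 of N = 8).
Relative gaps: (580−160)/580 = 0.7241; (580−200)/580 = 0.6552.
Σ = 1.379310. Dividing by the full population N = 8 gives P₁ = 0.172.

0.172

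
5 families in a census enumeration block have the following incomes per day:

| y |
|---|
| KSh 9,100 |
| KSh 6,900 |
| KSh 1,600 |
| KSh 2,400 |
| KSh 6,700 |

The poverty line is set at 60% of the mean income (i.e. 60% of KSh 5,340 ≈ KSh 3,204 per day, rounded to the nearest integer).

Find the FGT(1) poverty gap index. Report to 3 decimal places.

0.150

Poor units: KSh 1,600, KSh 2,400 (q = 2 of N = 5).
Shortfall ratios: (3204−1600)/3204 = 0.5006; (3204−2400)/3204 = 0.2509.
Σ = 0.751561. Dividing by the full population N = 5 gives P₁ = 0.150.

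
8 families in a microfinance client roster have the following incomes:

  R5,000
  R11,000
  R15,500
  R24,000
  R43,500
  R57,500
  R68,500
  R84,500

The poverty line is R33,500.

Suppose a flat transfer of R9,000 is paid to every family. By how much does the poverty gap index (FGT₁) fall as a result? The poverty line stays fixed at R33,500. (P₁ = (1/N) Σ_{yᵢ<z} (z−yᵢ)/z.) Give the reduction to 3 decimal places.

Before: below the line — R5,000, R11,000, R15,500, R24,000; poverty gap index (FGT₁) = 0.29291.
After the R9,000 transfer: below the line — R14,000, R20,000, R24,500, R33,000; poverty gap index (FGT₁) = 0.15858.
Reduction = 0.29291 − 0.15858 = 0.134.

0.134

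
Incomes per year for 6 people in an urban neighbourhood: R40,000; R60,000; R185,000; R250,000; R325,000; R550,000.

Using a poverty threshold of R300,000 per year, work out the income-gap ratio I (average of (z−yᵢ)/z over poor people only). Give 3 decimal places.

Below the line: R40,000, R60,000, R185,000, R250,000 (q = 4 of N = 6).
Relative gaps: 0.8667, 0.8000, 0.3833, 0.1667; sum = 2.216667.
The income-gap ratio divides by q (the poor only): 2.216667 / 4 = 0.554.

0.554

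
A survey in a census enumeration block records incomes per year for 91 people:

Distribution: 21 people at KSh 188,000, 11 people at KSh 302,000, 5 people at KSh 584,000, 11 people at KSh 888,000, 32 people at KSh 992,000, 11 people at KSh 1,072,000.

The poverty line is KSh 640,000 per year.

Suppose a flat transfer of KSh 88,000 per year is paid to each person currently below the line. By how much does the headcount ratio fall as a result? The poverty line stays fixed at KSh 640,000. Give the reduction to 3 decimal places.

0.055

Before: below the line — 21×KSh 188,000, 11×KSh 302,000, 5×KSh 584,000; headcount ratio = 0.40659.
After the KSh 88,000 transfer: below the line — 21×KSh 276,000, 11×KSh 390,000; headcount ratio = 0.35165.
Reduction = 0.40659 − 0.35165 = 0.055.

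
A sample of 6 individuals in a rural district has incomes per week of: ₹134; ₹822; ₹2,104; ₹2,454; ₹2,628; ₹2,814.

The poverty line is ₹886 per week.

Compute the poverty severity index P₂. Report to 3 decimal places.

Below z: ₹134, ₹822 (q = 2 of N = 6).
Relative gaps: (886−134)/886 = 0.8488; (886−822)/886 = 0.0722.
Squared: 0.7204; 0.0052.
Sum = 0.725609; P₂ = 0.725609 / 6 = 0.121.

0.121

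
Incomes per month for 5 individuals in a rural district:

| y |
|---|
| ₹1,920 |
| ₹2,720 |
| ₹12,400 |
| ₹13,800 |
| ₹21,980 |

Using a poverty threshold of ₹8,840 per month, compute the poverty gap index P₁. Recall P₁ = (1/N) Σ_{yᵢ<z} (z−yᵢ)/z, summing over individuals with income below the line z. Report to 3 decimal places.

0.295

Incomes under z: ₹1,920, ₹2,720 (q = 2 of N = 5).
Gap ratios (z−y)/z: (8840−1920)/8840 = 0.7828; (8840−2720)/8840 = 0.6923.
Σ = 1.475113. Dividing by the full population N = 5 gives P₁ = 0.295.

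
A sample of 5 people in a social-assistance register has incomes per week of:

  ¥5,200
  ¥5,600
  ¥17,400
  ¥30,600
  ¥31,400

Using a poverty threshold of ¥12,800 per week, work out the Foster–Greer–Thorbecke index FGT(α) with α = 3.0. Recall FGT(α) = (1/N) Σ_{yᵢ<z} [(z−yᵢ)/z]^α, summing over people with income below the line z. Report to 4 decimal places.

Poor units: ¥5,200, ¥5,600 (q = 2 of N = 5).
Gap ratios (z−y)/z: (12800−5200)/12800 = 0.5938; (12800−5600)/12800 = 0.5625.
Raised to α = 3.0: 0.20932; 0.17798.
Sum = 0.387299; FGT(3.0) = 0.387299 / 5 = 0.0775.

0.0775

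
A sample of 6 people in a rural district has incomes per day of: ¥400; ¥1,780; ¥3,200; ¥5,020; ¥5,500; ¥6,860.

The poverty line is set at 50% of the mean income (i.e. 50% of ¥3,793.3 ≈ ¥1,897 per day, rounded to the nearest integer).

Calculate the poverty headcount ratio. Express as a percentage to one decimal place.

33.3%

2 of the 6 people have income below ¥1,897.
H = 2/6 = 33.3%.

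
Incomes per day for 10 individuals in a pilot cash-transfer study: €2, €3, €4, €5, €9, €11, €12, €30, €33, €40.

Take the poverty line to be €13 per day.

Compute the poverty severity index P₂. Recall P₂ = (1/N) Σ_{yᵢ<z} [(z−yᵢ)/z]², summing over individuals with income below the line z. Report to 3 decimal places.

Below the line: €2, €3, €4, €5, €9, €11, €12 (q = 7 of N = 10).
Gap ratios (z−y)/z: (13−2)/13 = 0.8462; (13−3)/13 = 0.7692; (13−4)/13 = 0.6923; (13−5)/13 = 0.6154; (13−9)/13 = 0.3077; (13−11)/13 = 0.1538; (13−12)/13 = 0.0769.
Squared: 0.7160; 0.5917; 0.4793; 0.3787; 0.0947; 0.0237; 0.0059.
Sum = 2.289941; P₂ = 2.289941 / 10 = 0.229.

0.229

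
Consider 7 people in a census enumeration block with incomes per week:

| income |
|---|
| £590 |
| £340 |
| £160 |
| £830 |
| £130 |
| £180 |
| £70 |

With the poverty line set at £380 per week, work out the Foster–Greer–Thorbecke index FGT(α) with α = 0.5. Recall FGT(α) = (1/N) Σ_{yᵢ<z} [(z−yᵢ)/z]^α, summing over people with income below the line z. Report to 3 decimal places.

0.504

Below z: £70, £130, £160, £180, £340 (q = 5 of N = 7).
Normalized shortfalls: (380−70)/380 = 0.8158; (380−130)/380 = 0.6579; (380−160)/380 = 0.5789; (380−180)/380 = 0.5263; (380−340)/380 = 0.1053.
Raised to α = 0.5: 0.90321; 0.81111; 0.76089; 0.72548; 0.32444.
Sum = 3.525123; FGT(0.5) = 3.525123 / 7 = 0.504.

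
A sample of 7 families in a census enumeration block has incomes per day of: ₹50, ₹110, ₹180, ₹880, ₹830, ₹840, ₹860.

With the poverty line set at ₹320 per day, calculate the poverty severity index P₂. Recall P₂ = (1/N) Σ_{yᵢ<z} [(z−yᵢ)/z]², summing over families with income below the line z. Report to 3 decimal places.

Poor units: ₹50, ₹110, ₹180 (q = 3 of N = 7).
Normalized shortfalls: (320−50)/320 = 0.8438; (320−110)/320 = 0.6562; (320−180)/320 = 0.4375.
Squared: 0.7119; 0.4307; 0.1914.
Sum = 1.333984; P₂ = 1.333984 / 7 = 0.191.

0.191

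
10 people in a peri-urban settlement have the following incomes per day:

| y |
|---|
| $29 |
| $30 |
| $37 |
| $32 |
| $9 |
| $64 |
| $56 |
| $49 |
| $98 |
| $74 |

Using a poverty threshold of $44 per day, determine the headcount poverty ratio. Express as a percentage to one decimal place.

50.0%

5 of the 10 people have income below $44.
H = 5/10 = 50.0%.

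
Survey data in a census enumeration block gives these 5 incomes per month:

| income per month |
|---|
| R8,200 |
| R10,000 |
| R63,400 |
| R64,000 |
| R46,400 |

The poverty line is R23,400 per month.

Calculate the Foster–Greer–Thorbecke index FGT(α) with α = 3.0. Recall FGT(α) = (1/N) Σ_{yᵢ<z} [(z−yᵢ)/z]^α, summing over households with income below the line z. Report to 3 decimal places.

Below the line: R8,200, R10,000 (q = 2 of N = 5).
Shortfall ratios: (23400−8200)/23400 = 0.6496; (23400−10000)/23400 = 0.5726.
Raised to α = 3.0: 0.27408; 0.18779.
Sum = 0.461871; FGT(3.0) = 0.461871 / 5 = 0.092.

0.092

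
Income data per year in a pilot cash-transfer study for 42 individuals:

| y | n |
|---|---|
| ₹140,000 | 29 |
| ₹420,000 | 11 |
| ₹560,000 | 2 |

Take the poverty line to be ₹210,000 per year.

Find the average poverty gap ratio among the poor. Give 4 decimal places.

0.3333

Incomes under z: 29×₹140,000 (q = 29 of N = 42).
Relative gaps: 0.3333 (×29); sum = 9.666667.
The income-gap ratio divides by q (the poor only): 9.666667 / 29 = 0.3333.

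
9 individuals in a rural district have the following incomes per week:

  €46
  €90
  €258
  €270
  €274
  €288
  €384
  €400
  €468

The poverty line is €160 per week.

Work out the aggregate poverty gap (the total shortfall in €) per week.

Incomes under z: €46, €90 (q = 2 of N = 9).
Individual gaps: 160−46 = 114; 160−90 = 70.
Aggregate gap = €184.

€184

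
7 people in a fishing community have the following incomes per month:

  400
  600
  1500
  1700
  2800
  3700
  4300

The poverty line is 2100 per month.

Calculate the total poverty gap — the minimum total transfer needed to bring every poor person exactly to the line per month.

Below the line: 400, 600, 1500, 1700 (q = 4 of N = 7).
Individual gaps: 2100−400 = 1700; 2100−600 = 1500; 2100−1500 = 600; 2100−1700 = 400.
Aggregate gap = 4200.

4200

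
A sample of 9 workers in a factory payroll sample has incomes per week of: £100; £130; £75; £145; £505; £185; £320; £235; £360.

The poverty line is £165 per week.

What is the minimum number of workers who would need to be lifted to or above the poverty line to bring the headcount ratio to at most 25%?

2

4 of the 9 workers are poor, so H = 4/9 = 0.444.
A headcount ratio of at most 25% allows at most ⌊0.25 × 9⌋ = 2 poor workers.
So at least 4 − 2 = 2 must be lifted.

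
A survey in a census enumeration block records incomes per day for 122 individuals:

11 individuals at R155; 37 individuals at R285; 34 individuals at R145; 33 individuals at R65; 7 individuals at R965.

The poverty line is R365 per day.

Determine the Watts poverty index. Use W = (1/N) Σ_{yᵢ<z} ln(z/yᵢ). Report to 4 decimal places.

0.8763

Below the line: 33×R65, 34×R145, 11×R155, 37×R285 (q = 115 of N = 122).
ln(z/y) terms: ln(365/65) = 1.7255 (×33); ln(365/145) = 0.9232 (×34); ln(365/155) = 0.8565 (×11); ln(365/285) = 0.2474 (×37).
W = 106.904693 / 122 = 0.8763.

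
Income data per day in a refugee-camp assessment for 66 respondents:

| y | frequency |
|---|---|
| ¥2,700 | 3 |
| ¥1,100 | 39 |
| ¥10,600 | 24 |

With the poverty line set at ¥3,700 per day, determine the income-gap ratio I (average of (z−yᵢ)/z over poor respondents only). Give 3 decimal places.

0.672

Below z: 39×¥1,100, 3×¥2,700 (q = 42 of N = 66).
Relative gaps: 0.7027 (×39), 0.2703 (×3); sum = 28.216216.
The income-gap ratio divides by q (the poor only): 28.216216 / 42 = 0.672.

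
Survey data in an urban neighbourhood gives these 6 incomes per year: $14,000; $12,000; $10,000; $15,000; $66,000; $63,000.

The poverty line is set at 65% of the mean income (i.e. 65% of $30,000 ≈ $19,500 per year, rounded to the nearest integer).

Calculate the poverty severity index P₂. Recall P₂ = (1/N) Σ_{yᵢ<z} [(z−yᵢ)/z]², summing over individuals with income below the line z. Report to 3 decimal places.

Incomes under z: $10,000, $12,000, $14,000, $15,000 (q = 4 of N = 6).
Gap ratios (z−y)/z: (19500−10000)/19500 = 0.4872; (19500−12000)/19500 = 0.3846; (19500−14000)/19500 = 0.2821; (19500−15000)/19500 = 0.2308.
Squared: 0.2373; 0.1479; 0.0796; 0.0533.
Sum = 0.518080; P₂ = 0.518080 / 6 = 0.086.

0.086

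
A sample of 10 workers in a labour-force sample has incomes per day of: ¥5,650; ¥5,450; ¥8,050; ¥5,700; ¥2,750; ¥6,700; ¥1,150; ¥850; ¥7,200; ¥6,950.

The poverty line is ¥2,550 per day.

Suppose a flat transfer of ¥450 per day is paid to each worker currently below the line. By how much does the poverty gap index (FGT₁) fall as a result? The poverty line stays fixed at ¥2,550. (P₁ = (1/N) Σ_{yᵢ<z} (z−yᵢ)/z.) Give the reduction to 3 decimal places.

0.035

Before: below the line — ¥850, ¥1,150; poverty gap index (FGT₁) = 0.12157.
After the ¥450 transfer: below the line — ¥1,300, ¥1,600; poverty gap index (FGT₁) = 0.08627.
Reduction = 0.12157 − 0.08627 = 0.035.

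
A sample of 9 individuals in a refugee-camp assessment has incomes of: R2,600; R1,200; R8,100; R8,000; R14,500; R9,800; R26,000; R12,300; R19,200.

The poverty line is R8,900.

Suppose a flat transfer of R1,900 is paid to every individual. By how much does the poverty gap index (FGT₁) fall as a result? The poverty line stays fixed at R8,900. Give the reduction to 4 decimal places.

Before: below the line — R1,200, R2,600, R8,000, R8,100; poverty gap index (FGT₁) = 0.196005.
After the R1,900 transfer: below the line — R3,100, R4,500; poverty gap index (FGT₁) = 0.127341.
Reduction = 0.196005 − 0.127341 = 0.0687.

0.0687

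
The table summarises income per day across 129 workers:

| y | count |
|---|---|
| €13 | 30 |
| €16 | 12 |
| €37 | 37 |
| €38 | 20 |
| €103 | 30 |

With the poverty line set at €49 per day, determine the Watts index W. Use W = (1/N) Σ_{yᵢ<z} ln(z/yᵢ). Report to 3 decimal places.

0.533

Poor units: 30×€13, 12×€16, 37×€37, 20×€38 (q = 99 of N = 129).
Log shortfalls: ln(49/13) = 1.3269 (×30); ln(49/16) = 1.1192 (×12); ln(49/37) = 0.2809 (×37); ln(49/38) = 0.2542 (×20).
W = 68.714978 / 129 = 0.533.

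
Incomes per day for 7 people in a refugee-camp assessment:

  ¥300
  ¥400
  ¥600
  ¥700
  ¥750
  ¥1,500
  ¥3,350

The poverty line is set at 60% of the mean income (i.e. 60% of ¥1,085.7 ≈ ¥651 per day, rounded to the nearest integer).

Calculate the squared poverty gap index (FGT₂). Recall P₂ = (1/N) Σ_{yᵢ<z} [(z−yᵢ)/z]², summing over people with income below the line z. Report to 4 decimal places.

0.0636

Poor units: ¥300, ¥400, ¥600 (q = 3 of N = 7).
Shortfall ratios: (651−300)/651 = 0.5392; (651−400)/651 = 0.3856; (651−600)/651 = 0.0783.
Squared: 0.2907; 0.1487; 0.0061.
Sum = 0.445499; P₂ = 0.445499 / 7 = 0.0636.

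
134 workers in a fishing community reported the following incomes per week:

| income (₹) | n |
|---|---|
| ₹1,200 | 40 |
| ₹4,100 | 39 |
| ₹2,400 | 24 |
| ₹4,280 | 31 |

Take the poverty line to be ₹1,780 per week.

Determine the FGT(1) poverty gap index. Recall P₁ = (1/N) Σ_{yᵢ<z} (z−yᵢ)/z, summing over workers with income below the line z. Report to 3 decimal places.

Poor units: 40×₹1,200 (q = 40 of N = 134).
Shortfall ratios: (1780−1200)/1780 = 0.3258 (×40).
Sum of shortfalls = 13.033708; P₁ averages over all N: 13.033708 / 134 = 0.097.

0.097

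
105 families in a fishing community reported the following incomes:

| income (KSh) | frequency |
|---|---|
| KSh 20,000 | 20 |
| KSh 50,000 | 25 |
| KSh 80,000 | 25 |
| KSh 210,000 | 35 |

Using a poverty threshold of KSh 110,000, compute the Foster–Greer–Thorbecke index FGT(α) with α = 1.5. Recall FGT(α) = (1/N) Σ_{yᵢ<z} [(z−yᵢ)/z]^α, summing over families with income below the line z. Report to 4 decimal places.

Poor units: 20×KSh 20,000, 25×KSh 50,000, 25×KSh 80,000 (q = 70 of N = 105).
Normalized shortfalls: (110000−20000)/110000 = 0.8182 (×20); (110000−50000)/110000 = 0.5455 (×25); (110000−80000)/110000 = 0.2727 (×25).
Raised to α = 1.5: 0.74007 (×20); 0.40284 (×25); 0.14243 (×25).
Sum = 28.433267; FGT(1.5) = 28.433267 / 105 = 0.2708.

0.2708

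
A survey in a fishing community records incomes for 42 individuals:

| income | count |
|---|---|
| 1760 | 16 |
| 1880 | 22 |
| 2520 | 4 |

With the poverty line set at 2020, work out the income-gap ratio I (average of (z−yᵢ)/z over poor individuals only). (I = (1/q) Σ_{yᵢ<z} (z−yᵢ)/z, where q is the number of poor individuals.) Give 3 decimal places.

Poor units: 16×1760, 22×1880 (q = 38 of N = 42).
Relative gaps: 0.1287 (×16), 0.0693 (×22); sum = 3.584158.
The income-gap ratio divides by q (the poor only): 3.584158 / 38 = 0.094.

0.094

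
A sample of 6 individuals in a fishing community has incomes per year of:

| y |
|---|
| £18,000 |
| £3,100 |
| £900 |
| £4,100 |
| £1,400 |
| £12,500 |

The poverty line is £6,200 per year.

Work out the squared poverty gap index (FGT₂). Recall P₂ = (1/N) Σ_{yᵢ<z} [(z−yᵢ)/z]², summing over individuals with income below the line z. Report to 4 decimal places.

0.2825

Below the line: £900, £1,400, £3,100, £4,100 (q = 4 of N = 6).
Gap ratios (z−y)/z: (6200−900)/6200 = 0.8548; (6200−1400)/6200 = 0.7742; (6200−3100)/6200 = 0.5000; (6200−4100)/6200 = 0.3387.
Squared: 0.7307; 0.5994; 0.2500; 0.1147.
Sum = 1.694849; P₂ = 1.694849 / 6 = 0.2825.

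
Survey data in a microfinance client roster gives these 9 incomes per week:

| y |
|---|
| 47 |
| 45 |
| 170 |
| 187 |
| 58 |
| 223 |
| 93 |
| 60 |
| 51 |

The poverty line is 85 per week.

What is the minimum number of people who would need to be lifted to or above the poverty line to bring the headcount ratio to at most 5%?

5

5 of the 9 people are poor, so H = 5/9 = 0.556.
A headcount ratio of at most 5% allows at most ⌊0.05 × 9⌋ = 0 poor people.
So at least 5 − 0 = 5 must be lifted.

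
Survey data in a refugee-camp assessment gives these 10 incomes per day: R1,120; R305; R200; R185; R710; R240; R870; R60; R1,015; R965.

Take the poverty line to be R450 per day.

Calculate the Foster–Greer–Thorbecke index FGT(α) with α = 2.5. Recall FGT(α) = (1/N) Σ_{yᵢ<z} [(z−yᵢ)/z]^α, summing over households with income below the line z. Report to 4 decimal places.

Incomes under z: R60, R185, R200, R240, R305 (q = 5 of N = 10).
Shortfall ratios: (450−60)/450 = 0.8667; (450−185)/450 = 0.5889; (450−200)/450 = 0.5556; (450−240)/450 = 0.4667; (450−305)/450 = 0.3222.
Raised to α = 2.5: 0.69925; 0.26612; 0.23005; 0.14877; 0.05894.
Sum = 1.403126; FGT(2.5) = 1.403126 / 10 = 0.1403.

0.1403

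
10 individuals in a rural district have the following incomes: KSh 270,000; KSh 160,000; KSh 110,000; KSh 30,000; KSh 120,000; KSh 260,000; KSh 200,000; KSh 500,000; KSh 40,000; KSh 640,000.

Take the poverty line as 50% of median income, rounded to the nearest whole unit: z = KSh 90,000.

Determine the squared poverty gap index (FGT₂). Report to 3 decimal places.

0.075

Below the line: KSh 30,000, KSh 40,000 (q = 2 of N = 10).
Normalized shortfalls: (90000−30000)/90000 = 0.6667; (90000−40000)/90000 = 0.5556.
Squared: 0.4444; 0.3086.
Sum = 0.753086; P₂ = 0.753086 / 10 = 0.075.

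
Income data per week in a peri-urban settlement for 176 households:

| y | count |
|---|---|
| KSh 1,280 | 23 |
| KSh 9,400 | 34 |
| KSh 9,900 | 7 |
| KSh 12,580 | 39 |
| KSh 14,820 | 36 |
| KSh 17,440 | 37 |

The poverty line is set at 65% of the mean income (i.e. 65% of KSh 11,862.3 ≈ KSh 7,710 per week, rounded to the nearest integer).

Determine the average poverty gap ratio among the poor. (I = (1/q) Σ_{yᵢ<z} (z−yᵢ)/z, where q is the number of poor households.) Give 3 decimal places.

0.834

Incomes under z: 23×KSh 1,280 (q = 23 of N = 176).
Shortfall ratios (z−y)/z: 0.8340 (×23); sum = 19.181582.
I averages over the q = 23 poor units only: 19.181582 / 23 = 0.834.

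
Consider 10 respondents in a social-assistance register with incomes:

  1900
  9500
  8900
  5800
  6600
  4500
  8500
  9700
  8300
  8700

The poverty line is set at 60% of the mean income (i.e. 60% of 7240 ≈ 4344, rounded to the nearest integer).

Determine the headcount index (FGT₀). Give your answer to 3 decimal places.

1 of the 10 respondents have income below 4344.
H = 1/10 = 0.100.

0.100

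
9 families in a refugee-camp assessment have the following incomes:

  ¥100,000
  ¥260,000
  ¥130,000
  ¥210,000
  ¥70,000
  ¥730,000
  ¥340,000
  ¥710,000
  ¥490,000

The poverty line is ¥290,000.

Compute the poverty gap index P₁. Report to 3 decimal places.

Below z: ¥70,000, ¥100,000, ¥130,000, ¥210,000, ¥260,000 (q = 5 of N = 9).
Shortfall ratios: (290000−70000)/290000 = 0.7586; (290000−100000)/290000 = 0.6552; (290000−130000)/290000 = 0.5517; (290000−210000)/290000 = 0.2759; (290000−260000)/290000 = 0.1034.
Σ = 2.344828. Dividing by the full population N = 9 gives P₁ = 0.261.

0.261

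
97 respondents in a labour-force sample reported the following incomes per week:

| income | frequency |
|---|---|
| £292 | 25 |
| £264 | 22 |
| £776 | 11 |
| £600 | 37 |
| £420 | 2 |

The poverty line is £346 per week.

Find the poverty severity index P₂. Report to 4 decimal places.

0.0190

Poor units: 22×£264, 25×£292 (q = 47 of N = 97).
Gap ratios (z−y)/z: (346−264)/346 = 0.2370 (×22); (346−292)/346 = 0.1561 (×25).
Squared: 0.0562 (×22); 0.0244 (×25).
Sum = 1.844599; P₂ = 1.844599 / 97 = 0.0190.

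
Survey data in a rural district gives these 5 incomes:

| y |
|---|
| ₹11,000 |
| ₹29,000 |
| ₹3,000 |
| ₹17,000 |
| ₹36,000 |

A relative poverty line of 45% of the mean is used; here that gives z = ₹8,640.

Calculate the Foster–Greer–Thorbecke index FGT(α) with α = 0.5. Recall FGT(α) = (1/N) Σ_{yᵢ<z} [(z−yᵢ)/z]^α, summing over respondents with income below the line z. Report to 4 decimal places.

0.1616

Below the line: ₹3,000 (q = 1 of N = 5).
Gap ratios (z−y)/z: (8640−3000)/8640 = 0.6528.
Raised to α = 0.5: 0.80795.
Sum = 0.807947; FGT(0.5) = 0.807947 / 5 = 0.1616.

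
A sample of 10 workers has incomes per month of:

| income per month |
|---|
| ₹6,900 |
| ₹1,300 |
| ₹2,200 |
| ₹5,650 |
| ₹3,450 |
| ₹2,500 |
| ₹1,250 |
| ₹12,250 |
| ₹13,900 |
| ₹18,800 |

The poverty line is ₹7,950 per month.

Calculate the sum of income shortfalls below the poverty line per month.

Below the line: ₹1,250, ₹1,300, ₹2,200, ₹2,500, ₹3,450, ₹5,650, ₹6,900 (q = 7 of N = 10).
Individual gaps: 7950−1250 = 6700; 7950−1300 = 6650; 7950−2200 = 5750; 7950−2500 = 5450; 7950−3450 = 4500; 7950−5650 = 2300; 7950−6900 = 1050.
Aggregate gap = ₹32,400.

₹32,400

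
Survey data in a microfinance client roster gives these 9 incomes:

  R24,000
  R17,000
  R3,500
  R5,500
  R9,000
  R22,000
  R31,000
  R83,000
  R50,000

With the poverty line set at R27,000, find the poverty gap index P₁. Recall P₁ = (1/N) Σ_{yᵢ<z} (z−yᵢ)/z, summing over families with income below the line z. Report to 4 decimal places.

Below the line: R3,500, R5,500, R9,000, R17,000, R22,000, R24,000 (q = 6 of N = 9).
Relative gaps: (27000−3500)/27000 = 0.8704; (27000−5500)/27000 = 0.7963; (27000−9000)/27000 = 0.6667; (27000−17000)/27000 = 0.3704; (27000−22000)/27000 = 0.1852; (27000−24000)/27000 = 0.1111.
Σ = 3.000000. Dividing by the full population N = 9 gives P₁ = 0.3333.

0.3333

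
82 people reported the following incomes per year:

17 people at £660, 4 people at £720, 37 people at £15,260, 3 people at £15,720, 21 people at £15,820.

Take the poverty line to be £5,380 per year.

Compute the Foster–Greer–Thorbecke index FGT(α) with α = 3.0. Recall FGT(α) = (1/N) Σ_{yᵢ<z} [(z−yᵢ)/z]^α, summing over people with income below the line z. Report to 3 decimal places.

0.172

Below z: 17×£660, 4×£720 (q = 21 of N = 82).
Gap ratios (z−y)/z: (5380−660)/5380 = 0.8773 (×17); (5380−720)/5380 = 0.8662 (×4).
Raised to α = 3.0: 0.67527 (×17); 0.64985 (×4).
Sum = 14.079022; FGT(3.0) = 14.079022 / 82 = 0.172.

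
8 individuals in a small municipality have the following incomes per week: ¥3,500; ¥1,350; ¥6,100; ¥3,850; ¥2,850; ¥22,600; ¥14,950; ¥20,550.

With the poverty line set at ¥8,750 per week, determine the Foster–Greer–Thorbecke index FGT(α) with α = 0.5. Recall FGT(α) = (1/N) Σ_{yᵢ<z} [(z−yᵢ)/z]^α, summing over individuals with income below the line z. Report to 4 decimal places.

Poor units: ¥1,350, ¥2,850, ¥3,500, ¥3,850, ¥6,100 (q = 5 of N = 8).
Normalized shortfalls: (8750−1350)/8750 = 0.8457; (8750−2850)/8750 = 0.6743; (8750−3500)/8750 = 0.6000; (8750−3850)/8750 = 0.5600; (8750−6100)/8750 = 0.3029.
Raised to α = 0.5: 0.91963; 0.82115; 0.77460; 0.74833; 0.55032.
Sum = 3.814029; FGT(0.5) = 3.814029 / 8 = 0.4768.

0.4768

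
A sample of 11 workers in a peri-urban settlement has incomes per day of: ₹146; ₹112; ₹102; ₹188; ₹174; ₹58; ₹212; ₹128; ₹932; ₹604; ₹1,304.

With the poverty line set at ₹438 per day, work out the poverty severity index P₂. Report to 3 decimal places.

0.345

Poor units: ₹58, ₹102, ₹112, ₹128, ₹146, ₹174, ₹188, ₹212 (q = 8 of N = 11).
Normalized shortfalls: (438−58)/438 = 0.8676; (438−102)/438 = 0.7671; (438−112)/438 = 0.7443; (438−128)/438 = 0.7078; (438−146)/438 = 0.6667; (438−174)/438 = 0.6027; (438−188)/438 = 0.5708; (438−212)/438 = 0.5160.
Squared: 0.7527; 0.5885; 0.5540; 0.5009; 0.4444; 0.3633; 0.3258; 0.2662.
Sum = 3.795834; P₂ = 3.795834 / 11 = 0.345.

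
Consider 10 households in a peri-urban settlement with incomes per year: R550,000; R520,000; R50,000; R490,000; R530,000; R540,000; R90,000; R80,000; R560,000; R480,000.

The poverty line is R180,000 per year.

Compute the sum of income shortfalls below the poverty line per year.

Below z: R50,000, R80,000, R90,000 (q = 3 of N = 10).
Individual gaps: 180000−50000 = 130000; 180000−80000 = 100000; 180000−90000 = 90000.
Aggregate gap = R320,000.

R320,000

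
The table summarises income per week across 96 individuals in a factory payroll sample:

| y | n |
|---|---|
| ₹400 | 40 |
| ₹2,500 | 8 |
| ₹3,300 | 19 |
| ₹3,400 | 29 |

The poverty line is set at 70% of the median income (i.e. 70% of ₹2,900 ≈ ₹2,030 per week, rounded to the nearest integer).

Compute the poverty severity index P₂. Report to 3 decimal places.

Below the line: 40×₹400 (q = 40 of N = 96).
Normalized shortfalls: (2030−400)/2030 = 0.8030 (×40).
Squared: 0.6447 (×40).
Sum = 25.789512; P₂ = 25.789512 / 96 = 0.269.

0.269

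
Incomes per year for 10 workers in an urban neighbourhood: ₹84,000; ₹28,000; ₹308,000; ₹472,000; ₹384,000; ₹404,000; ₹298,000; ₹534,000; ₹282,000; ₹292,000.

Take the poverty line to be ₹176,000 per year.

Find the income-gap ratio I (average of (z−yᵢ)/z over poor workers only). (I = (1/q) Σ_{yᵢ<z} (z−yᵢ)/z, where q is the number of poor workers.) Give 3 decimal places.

Below the line: ₹28,000, ₹84,000 (q = 2 of N = 10).
Shortfall ratios (z−y)/z: 0.8409, 0.5227; sum = 1.363636.
The income-gap ratio divides by q (the poor only): 1.363636 / 2 = 0.682.

0.682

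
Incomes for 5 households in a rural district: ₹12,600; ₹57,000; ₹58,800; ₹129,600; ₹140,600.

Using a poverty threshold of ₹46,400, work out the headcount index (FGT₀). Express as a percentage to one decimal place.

20.0%

1 of the 5 households have income below ₹46,400.
H = 1/5 = 20.0%.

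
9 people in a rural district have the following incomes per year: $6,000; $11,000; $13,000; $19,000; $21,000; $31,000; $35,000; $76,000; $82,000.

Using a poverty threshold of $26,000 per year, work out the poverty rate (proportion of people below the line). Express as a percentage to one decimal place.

55.6%

5 of the 9 people have income below $26,000.
H = 5/9 = 55.6%.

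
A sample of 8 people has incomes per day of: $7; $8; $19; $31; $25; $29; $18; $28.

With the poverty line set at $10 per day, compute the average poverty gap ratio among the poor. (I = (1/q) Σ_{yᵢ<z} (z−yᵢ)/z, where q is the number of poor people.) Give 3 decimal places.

0.250

Below the line: $7, $8 (q = 2 of N = 8).
Relative gaps: 0.3000, 0.2000; sum = 0.500000.
The income-gap ratio divides by q (the poor only): 0.500000 / 2 = 0.250.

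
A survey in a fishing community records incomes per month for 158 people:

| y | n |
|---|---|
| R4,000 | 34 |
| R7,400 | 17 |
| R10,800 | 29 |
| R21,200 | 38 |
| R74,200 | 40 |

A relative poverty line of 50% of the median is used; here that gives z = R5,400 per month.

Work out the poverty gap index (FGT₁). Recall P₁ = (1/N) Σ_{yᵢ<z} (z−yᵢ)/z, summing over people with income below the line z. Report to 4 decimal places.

Poor units: 34×R4,000 (q = 34 of N = 158).
Gap ratios (z−y)/z: (5400−4000)/5400 = 0.2593 (×34).
Σ = 8.814815. Dividing by the full population N = 158 gives P₁ = 0.0558.

0.0558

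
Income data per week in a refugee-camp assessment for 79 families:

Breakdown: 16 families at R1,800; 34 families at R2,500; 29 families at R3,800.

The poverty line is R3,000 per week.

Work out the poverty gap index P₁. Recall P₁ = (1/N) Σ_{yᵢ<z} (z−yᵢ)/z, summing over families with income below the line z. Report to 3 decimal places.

Poor units: 16×R1,800, 34×R2,500 (q = 50 of N = 79).
Shortfall ratios: (3000−1800)/3000 = 0.4000 (×16); (3000−2500)/3000 = 0.1667 (×34).
Sum of shortfalls = 12.066667; P₁ averages over all N: 12.066667 / 79 = 0.153.

0.153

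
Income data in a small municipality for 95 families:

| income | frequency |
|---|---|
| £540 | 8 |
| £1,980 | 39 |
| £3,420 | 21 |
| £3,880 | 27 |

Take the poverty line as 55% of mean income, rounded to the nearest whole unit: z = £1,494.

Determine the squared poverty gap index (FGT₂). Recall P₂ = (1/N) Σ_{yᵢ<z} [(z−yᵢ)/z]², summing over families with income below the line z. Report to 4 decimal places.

Below z: 8×£540 (q = 8 of N = 95).
Shortfall ratios: (1494−540)/1494 = 0.6386 (×8).
Squared: 0.4078 (×8).
Sum = 3.262012; P₂ = 3.262012 / 95 = 0.0343.

0.0343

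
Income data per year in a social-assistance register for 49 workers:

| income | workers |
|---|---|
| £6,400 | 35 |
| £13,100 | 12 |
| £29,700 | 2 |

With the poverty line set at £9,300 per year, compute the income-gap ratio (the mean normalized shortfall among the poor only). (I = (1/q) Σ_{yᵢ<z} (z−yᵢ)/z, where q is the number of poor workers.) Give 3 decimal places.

0.312

Below the line: 35×£6,400 (q = 35 of N = 49).
Relative gaps: 0.3118 (×35); sum = 10.913978.
I averages over the q = 35 poor units only: 10.913978 / 35 = 0.312.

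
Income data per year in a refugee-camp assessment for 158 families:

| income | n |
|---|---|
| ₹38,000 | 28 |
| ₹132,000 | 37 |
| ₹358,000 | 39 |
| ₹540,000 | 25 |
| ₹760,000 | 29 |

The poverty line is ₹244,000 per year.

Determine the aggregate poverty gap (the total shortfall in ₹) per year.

Below the line: 28×₹38,000, 37×₹132,000 (q = 65 of N = 158).
Individual gaps: 28×(244000−38000) = 5768000; 37×(244000−132000) = 4144000.
Aggregate gap = ₹9,912,000.

₹9,912,000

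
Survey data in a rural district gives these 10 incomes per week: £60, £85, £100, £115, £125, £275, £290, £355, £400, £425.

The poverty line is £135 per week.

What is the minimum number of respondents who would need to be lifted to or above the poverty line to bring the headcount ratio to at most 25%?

5 of the 10 respondents are poor, so H = 5/10 = 0.500.
A headcount ratio of at most 25% allows at most ⌊0.25 × 10⌋ = 2 poor respondents.
So at least 5 − 2 = 3 must be lifted.

3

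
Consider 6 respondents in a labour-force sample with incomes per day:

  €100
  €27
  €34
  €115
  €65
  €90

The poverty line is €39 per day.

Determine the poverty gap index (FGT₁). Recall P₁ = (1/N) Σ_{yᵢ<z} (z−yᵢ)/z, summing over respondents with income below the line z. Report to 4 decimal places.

0.0726

Below the line: €27, €34 (q = 2 of N = 6).
Shortfall ratios: (39−27)/39 = 0.3077; (39−34)/39 = 0.1282.
Σ = 0.435897. Dividing by the full population N = 6 gives P₁ = 0.0726.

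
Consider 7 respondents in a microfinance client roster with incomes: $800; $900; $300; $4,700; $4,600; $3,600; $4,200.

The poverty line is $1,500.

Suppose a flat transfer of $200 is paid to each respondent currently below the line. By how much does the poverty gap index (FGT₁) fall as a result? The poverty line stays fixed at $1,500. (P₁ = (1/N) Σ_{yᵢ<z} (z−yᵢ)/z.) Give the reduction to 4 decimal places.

0.0571

Before: below the line — $300, $800, $900; poverty gap index (FGT₁) = 0.238095.
After the $200 transfer: below the line — $500, $1,000, $1,100; poverty gap index (FGT₁) = 0.180952.
Reduction = 0.238095 − 0.180952 = 0.0571.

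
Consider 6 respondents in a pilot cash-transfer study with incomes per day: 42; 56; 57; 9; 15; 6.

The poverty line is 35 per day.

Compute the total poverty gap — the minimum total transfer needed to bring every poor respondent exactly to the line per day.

75

Below the line: 6, 9, 15 (q = 3 of N = 6).
Individual gaps: 35−6 = 29; 35−9 = 26; 35−15 = 20.
Aggregate gap = 75.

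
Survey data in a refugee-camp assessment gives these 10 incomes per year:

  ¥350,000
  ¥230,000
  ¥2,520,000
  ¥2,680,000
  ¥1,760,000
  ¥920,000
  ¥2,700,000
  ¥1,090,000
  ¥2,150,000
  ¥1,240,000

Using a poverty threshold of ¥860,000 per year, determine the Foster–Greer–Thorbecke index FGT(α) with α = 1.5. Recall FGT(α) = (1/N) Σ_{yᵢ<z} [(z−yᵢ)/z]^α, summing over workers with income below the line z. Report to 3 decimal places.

Below z: ¥230,000, ¥350,000 (q = 2 of N = 10).
Relative gaps: (860000−230000)/860000 = 0.7326; (860000−350000)/860000 = 0.5930.
Raised to α = 1.5: 0.62699; 0.45668.
Sum = 1.083669; FGT(1.5) = 1.083669 / 10 = 0.108.

0.108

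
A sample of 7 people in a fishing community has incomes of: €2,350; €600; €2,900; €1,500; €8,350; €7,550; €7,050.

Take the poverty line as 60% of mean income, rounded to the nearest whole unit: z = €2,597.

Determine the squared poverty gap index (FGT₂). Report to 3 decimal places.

0.111

Below z: €600, €1,500, €2,350 (q = 3 of N = 7).
Normalized shortfalls: (2597−600)/2597 = 0.7690; (2597−1500)/2597 = 0.4224; (2597−2350)/2597 = 0.0951.
Squared: 0.5913; 0.1784; 0.0090.
Sum = 0.778782; P₂ = 0.778782 / 7 = 0.111.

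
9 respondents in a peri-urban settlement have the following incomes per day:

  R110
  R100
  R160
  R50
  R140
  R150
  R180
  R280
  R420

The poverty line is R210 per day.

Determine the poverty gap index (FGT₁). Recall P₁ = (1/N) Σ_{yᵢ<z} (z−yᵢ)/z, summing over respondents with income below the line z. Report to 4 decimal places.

Below the line: R50, R100, R110, R140, R150, R160, R180 (q = 7 of N = 9).
Relative gaps: (210−50)/210 = 0.7619; (210−100)/210 = 0.5238; (210−110)/210 = 0.4762; (210−140)/210 = 0.3333; (210−150)/210 = 0.2857; (210−160)/210 = 0.2381; (210−180)/210 = 0.1429.
Sum of shortfalls = 2.761905; P₁ averages over all N: 2.761905 / 9 = 0.3069.

0.3069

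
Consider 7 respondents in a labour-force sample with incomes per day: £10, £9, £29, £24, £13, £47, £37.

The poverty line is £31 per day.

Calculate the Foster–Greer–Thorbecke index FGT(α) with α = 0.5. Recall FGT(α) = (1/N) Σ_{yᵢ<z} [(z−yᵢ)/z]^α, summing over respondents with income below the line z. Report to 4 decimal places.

0.4510

Below z: £9, £10, £13, £24, £29 (q = 5 of N = 7).
Relative gaps: (31−9)/31 = 0.7097; (31−10)/31 = 0.6774; (31−13)/31 = 0.5806; (31−24)/31 = 0.2258; (31−29)/31 = 0.0645.
Raised to α = 0.5: 0.84242; 0.82305; 0.76200; 0.47519; 0.25400.
Sum = 3.156670; FGT(0.5) = 3.156670 / 7 = 0.4510.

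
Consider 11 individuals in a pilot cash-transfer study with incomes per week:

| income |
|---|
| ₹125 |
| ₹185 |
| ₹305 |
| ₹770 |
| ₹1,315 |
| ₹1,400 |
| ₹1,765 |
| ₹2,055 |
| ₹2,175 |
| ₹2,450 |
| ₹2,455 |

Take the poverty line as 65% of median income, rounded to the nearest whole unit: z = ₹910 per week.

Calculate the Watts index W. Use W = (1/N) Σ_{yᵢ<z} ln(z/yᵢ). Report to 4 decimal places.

0.4399

Below z: ₹125, ₹185, ₹305, ₹770 (q = 4 of N = 11).
ln(z/y) terms: ln(910/125) = 1.9851; ln(910/185) = 1.5931; ln(910/305) = 1.0931; ln(910/770) = 0.1671.
W = 4.838407 / 11 = 0.4399.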